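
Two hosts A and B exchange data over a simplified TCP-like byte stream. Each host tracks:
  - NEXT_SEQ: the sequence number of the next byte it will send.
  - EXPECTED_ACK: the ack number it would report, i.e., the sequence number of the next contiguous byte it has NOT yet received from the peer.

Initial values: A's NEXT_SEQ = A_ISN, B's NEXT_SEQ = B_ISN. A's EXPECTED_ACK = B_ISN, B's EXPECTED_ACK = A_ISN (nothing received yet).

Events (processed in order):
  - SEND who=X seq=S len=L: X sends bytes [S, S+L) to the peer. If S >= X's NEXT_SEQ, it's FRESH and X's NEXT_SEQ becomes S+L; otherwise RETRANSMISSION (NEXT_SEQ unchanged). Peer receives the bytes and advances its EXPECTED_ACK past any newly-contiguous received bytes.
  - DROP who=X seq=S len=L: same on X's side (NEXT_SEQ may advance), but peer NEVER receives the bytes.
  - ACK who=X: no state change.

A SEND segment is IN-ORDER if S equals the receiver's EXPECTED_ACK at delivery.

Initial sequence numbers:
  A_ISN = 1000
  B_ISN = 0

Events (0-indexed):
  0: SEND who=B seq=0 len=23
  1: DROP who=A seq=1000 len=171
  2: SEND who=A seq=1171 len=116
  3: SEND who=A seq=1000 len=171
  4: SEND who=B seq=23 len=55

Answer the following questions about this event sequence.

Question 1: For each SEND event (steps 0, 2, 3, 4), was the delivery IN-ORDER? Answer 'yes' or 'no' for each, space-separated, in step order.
Answer: yes no yes yes

Derivation:
Step 0: SEND seq=0 -> in-order
Step 2: SEND seq=1171 -> out-of-order
Step 3: SEND seq=1000 -> in-order
Step 4: SEND seq=23 -> in-order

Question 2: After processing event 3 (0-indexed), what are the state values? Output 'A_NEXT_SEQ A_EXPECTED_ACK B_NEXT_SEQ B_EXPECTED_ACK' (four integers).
After event 0: A_seq=1000 A_ack=23 B_seq=23 B_ack=1000
After event 1: A_seq=1171 A_ack=23 B_seq=23 B_ack=1000
After event 2: A_seq=1287 A_ack=23 B_seq=23 B_ack=1000
After event 3: A_seq=1287 A_ack=23 B_seq=23 B_ack=1287

1287 23 23 1287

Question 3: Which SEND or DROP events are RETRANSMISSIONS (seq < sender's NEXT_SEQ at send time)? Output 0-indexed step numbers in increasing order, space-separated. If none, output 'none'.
Step 0: SEND seq=0 -> fresh
Step 1: DROP seq=1000 -> fresh
Step 2: SEND seq=1171 -> fresh
Step 3: SEND seq=1000 -> retransmit
Step 4: SEND seq=23 -> fresh

Answer: 3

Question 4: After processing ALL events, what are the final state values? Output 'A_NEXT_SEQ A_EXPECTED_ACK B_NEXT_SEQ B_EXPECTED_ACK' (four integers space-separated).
Answer: 1287 78 78 1287

Derivation:
After event 0: A_seq=1000 A_ack=23 B_seq=23 B_ack=1000
After event 1: A_seq=1171 A_ack=23 B_seq=23 B_ack=1000
After event 2: A_seq=1287 A_ack=23 B_seq=23 B_ack=1000
After event 3: A_seq=1287 A_ack=23 B_seq=23 B_ack=1287
After event 4: A_seq=1287 A_ack=78 B_seq=78 B_ack=1287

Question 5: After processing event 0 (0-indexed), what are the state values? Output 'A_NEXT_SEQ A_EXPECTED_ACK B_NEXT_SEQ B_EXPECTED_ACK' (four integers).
After event 0: A_seq=1000 A_ack=23 B_seq=23 B_ack=1000

1000 23 23 1000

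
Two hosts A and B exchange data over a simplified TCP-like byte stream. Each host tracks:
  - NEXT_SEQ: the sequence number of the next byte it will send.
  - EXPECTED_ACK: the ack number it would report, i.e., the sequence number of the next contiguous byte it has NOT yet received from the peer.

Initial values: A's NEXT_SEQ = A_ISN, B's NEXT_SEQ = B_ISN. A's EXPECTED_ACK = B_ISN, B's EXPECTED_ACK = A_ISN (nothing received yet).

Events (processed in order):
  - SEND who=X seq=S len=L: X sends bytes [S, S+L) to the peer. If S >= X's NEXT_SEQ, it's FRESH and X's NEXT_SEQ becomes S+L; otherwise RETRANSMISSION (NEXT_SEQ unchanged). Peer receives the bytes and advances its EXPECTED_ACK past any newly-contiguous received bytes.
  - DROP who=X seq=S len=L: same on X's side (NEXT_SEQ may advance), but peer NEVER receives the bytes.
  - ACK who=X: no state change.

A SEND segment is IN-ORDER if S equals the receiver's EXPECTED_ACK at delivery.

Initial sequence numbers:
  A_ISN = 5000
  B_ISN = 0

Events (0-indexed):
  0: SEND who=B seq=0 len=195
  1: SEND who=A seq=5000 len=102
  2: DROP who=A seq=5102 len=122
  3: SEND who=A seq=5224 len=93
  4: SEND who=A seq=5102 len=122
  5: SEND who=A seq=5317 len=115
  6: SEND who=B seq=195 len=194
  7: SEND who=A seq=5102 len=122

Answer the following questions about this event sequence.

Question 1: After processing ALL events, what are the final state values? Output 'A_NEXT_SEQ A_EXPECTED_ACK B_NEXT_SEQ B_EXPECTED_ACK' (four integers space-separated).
After event 0: A_seq=5000 A_ack=195 B_seq=195 B_ack=5000
After event 1: A_seq=5102 A_ack=195 B_seq=195 B_ack=5102
After event 2: A_seq=5224 A_ack=195 B_seq=195 B_ack=5102
After event 3: A_seq=5317 A_ack=195 B_seq=195 B_ack=5102
After event 4: A_seq=5317 A_ack=195 B_seq=195 B_ack=5317
After event 5: A_seq=5432 A_ack=195 B_seq=195 B_ack=5432
After event 6: A_seq=5432 A_ack=389 B_seq=389 B_ack=5432
After event 7: A_seq=5432 A_ack=389 B_seq=389 B_ack=5432

Answer: 5432 389 389 5432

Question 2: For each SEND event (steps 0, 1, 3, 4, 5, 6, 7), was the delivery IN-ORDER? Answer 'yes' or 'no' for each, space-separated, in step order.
Step 0: SEND seq=0 -> in-order
Step 1: SEND seq=5000 -> in-order
Step 3: SEND seq=5224 -> out-of-order
Step 4: SEND seq=5102 -> in-order
Step 5: SEND seq=5317 -> in-order
Step 6: SEND seq=195 -> in-order
Step 7: SEND seq=5102 -> out-of-order

Answer: yes yes no yes yes yes no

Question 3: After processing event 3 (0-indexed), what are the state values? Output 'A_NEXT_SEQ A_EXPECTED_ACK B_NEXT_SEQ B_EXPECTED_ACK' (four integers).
After event 0: A_seq=5000 A_ack=195 B_seq=195 B_ack=5000
After event 1: A_seq=5102 A_ack=195 B_seq=195 B_ack=5102
After event 2: A_seq=5224 A_ack=195 B_seq=195 B_ack=5102
After event 3: A_seq=5317 A_ack=195 B_seq=195 B_ack=5102

5317 195 195 5102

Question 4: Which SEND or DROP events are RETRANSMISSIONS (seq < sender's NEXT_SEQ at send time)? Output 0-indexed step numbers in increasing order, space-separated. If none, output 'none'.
Answer: 4 7

Derivation:
Step 0: SEND seq=0 -> fresh
Step 1: SEND seq=5000 -> fresh
Step 2: DROP seq=5102 -> fresh
Step 3: SEND seq=5224 -> fresh
Step 4: SEND seq=5102 -> retransmit
Step 5: SEND seq=5317 -> fresh
Step 6: SEND seq=195 -> fresh
Step 7: SEND seq=5102 -> retransmit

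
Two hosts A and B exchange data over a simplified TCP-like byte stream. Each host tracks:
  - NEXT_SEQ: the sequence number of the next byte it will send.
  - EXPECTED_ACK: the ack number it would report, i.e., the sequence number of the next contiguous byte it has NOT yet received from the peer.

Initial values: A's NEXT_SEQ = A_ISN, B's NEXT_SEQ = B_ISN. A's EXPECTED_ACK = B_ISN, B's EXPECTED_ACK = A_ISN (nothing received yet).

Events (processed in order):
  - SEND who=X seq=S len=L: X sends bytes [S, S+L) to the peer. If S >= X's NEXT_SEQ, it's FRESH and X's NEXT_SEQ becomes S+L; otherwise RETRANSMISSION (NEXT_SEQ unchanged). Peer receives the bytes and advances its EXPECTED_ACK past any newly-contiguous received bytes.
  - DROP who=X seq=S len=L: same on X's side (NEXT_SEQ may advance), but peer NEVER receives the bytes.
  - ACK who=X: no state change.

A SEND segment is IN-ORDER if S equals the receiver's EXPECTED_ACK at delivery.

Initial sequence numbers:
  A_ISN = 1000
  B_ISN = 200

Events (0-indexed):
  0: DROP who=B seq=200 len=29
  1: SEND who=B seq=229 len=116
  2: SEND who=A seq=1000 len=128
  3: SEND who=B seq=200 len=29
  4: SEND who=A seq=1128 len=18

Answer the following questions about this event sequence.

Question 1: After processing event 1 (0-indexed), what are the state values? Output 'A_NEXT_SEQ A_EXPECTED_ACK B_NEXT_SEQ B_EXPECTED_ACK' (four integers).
After event 0: A_seq=1000 A_ack=200 B_seq=229 B_ack=1000
After event 1: A_seq=1000 A_ack=200 B_seq=345 B_ack=1000

1000 200 345 1000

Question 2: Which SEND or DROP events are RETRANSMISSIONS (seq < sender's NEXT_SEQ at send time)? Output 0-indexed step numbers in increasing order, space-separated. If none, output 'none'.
Step 0: DROP seq=200 -> fresh
Step 1: SEND seq=229 -> fresh
Step 2: SEND seq=1000 -> fresh
Step 3: SEND seq=200 -> retransmit
Step 4: SEND seq=1128 -> fresh

Answer: 3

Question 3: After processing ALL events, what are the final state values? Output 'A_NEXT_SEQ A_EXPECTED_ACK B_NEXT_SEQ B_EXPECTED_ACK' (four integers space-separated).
Answer: 1146 345 345 1146

Derivation:
After event 0: A_seq=1000 A_ack=200 B_seq=229 B_ack=1000
After event 1: A_seq=1000 A_ack=200 B_seq=345 B_ack=1000
After event 2: A_seq=1128 A_ack=200 B_seq=345 B_ack=1128
After event 3: A_seq=1128 A_ack=345 B_seq=345 B_ack=1128
After event 4: A_seq=1146 A_ack=345 B_seq=345 B_ack=1146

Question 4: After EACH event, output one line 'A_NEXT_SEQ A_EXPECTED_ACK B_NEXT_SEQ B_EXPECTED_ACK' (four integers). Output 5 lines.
1000 200 229 1000
1000 200 345 1000
1128 200 345 1128
1128 345 345 1128
1146 345 345 1146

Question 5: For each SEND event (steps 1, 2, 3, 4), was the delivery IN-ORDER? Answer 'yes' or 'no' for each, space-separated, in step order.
Answer: no yes yes yes

Derivation:
Step 1: SEND seq=229 -> out-of-order
Step 2: SEND seq=1000 -> in-order
Step 3: SEND seq=200 -> in-order
Step 4: SEND seq=1128 -> in-order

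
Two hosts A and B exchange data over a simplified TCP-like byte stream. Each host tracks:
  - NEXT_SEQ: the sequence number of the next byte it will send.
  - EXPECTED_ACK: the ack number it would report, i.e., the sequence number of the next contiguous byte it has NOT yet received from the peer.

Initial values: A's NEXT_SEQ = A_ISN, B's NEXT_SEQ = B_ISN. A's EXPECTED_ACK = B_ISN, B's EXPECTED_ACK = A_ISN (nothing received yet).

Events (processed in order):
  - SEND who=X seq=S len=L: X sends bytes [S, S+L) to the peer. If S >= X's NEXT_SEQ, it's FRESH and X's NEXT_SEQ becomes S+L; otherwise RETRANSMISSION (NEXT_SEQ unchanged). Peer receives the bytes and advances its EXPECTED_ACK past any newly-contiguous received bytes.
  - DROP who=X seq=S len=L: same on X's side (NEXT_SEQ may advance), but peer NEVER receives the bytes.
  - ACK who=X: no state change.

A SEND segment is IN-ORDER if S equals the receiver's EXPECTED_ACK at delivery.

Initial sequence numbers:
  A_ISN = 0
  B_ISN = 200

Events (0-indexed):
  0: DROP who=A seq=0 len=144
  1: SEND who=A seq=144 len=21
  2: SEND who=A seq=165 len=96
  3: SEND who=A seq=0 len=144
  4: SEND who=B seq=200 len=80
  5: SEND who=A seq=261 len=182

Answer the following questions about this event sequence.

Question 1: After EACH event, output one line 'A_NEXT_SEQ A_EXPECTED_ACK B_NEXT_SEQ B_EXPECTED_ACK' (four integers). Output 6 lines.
144 200 200 0
165 200 200 0
261 200 200 0
261 200 200 261
261 280 280 261
443 280 280 443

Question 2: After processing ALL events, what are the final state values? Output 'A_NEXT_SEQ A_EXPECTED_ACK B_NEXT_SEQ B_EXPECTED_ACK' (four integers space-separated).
Answer: 443 280 280 443

Derivation:
After event 0: A_seq=144 A_ack=200 B_seq=200 B_ack=0
After event 1: A_seq=165 A_ack=200 B_seq=200 B_ack=0
After event 2: A_seq=261 A_ack=200 B_seq=200 B_ack=0
After event 3: A_seq=261 A_ack=200 B_seq=200 B_ack=261
After event 4: A_seq=261 A_ack=280 B_seq=280 B_ack=261
After event 5: A_seq=443 A_ack=280 B_seq=280 B_ack=443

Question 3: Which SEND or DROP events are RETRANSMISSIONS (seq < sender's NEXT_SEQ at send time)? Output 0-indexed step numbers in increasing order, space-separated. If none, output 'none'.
Step 0: DROP seq=0 -> fresh
Step 1: SEND seq=144 -> fresh
Step 2: SEND seq=165 -> fresh
Step 3: SEND seq=0 -> retransmit
Step 4: SEND seq=200 -> fresh
Step 5: SEND seq=261 -> fresh

Answer: 3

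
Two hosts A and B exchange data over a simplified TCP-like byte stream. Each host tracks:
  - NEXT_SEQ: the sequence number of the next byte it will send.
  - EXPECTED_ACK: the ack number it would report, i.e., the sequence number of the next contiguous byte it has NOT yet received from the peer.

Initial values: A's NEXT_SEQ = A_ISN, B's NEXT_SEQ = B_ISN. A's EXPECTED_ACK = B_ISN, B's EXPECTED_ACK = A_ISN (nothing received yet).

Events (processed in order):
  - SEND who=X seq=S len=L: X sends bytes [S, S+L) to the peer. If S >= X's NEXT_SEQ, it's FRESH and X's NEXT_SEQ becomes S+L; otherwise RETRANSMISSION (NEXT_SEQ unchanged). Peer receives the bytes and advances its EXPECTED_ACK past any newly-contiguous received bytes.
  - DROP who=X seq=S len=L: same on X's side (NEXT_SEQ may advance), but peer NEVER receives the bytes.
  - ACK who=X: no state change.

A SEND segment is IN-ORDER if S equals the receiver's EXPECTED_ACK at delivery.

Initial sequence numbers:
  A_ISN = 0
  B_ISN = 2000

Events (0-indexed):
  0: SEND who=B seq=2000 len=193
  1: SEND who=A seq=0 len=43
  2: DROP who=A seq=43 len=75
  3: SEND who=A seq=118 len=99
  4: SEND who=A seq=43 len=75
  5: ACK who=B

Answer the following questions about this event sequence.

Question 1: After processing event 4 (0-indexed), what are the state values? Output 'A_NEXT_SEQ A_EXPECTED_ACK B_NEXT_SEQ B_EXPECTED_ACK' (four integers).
After event 0: A_seq=0 A_ack=2193 B_seq=2193 B_ack=0
After event 1: A_seq=43 A_ack=2193 B_seq=2193 B_ack=43
After event 2: A_seq=118 A_ack=2193 B_seq=2193 B_ack=43
After event 3: A_seq=217 A_ack=2193 B_seq=2193 B_ack=43
After event 4: A_seq=217 A_ack=2193 B_seq=2193 B_ack=217

217 2193 2193 217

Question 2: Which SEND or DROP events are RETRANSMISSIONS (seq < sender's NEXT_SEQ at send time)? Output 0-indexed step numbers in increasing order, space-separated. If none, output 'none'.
Step 0: SEND seq=2000 -> fresh
Step 1: SEND seq=0 -> fresh
Step 2: DROP seq=43 -> fresh
Step 3: SEND seq=118 -> fresh
Step 4: SEND seq=43 -> retransmit

Answer: 4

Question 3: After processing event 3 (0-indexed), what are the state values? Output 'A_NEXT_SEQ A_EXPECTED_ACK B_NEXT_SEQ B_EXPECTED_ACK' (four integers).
After event 0: A_seq=0 A_ack=2193 B_seq=2193 B_ack=0
After event 1: A_seq=43 A_ack=2193 B_seq=2193 B_ack=43
After event 2: A_seq=118 A_ack=2193 B_seq=2193 B_ack=43
After event 3: A_seq=217 A_ack=2193 B_seq=2193 B_ack=43

217 2193 2193 43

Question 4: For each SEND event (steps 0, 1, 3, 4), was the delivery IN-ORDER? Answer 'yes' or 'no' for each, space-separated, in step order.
Answer: yes yes no yes

Derivation:
Step 0: SEND seq=2000 -> in-order
Step 1: SEND seq=0 -> in-order
Step 3: SEND seq=118 -> out-of-order
Step 4: SEND seq=43 -> in-order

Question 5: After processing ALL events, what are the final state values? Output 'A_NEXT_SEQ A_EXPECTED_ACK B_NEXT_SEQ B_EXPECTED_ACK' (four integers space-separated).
Answer: 217 2193 2193 217

Derivation:
After event 0: A_seq=0 A_ack=2193 B_seq=2193 B_ack=0
After event 1: A_seq=43 A_ack=2193 B_seq=2193 B_ack=43
After event 2: A_seq=118 A_ack=2193 B_seq=2193 B_ack=43
After event 3: A_seq=217 A_ack=2193 B_seq=2193 B_ack=43
After event 4: A_seq=217 A_ack=2193 B_seq=2193 B_ack=217
After event 5: A_seq=217 A_ack=2193 B_seq=2193 B_ack=217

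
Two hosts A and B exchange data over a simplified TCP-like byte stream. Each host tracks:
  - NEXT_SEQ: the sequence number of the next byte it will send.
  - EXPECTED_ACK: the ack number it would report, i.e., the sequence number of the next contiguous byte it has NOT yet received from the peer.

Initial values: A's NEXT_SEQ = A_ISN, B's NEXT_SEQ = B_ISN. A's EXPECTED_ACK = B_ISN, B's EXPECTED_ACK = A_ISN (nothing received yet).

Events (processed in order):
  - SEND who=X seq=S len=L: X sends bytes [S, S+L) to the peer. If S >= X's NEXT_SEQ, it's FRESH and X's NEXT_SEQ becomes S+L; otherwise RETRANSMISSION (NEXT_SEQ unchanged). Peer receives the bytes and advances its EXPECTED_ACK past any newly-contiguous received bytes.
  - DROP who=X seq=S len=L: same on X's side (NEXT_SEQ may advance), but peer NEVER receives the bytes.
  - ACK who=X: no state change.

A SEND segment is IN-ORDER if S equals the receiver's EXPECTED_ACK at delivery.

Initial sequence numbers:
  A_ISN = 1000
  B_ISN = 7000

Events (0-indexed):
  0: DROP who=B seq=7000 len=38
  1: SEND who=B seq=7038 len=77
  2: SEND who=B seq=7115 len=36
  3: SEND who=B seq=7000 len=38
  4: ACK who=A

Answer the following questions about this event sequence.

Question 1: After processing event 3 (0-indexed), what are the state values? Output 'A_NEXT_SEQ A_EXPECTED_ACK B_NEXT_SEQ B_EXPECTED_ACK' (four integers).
After event 0: A_seq=1000 A_ack=7000 B_seq=7038 B_ack=1000
After event 1: A_seq=1000 A_ack=7000 B_seq=7115 B_ack=1000
After event 2: A_seq=1000 A_ack=7000 B_seq=7151 B_ack=1000
After event 3: A_seq=1000 A_ack=7151 B_seq=7151 B_ack=1000

1000 7151 7151 1000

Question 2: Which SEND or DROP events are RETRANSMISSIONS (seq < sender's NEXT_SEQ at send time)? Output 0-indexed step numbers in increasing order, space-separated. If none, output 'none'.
Step 0: DROP seq=7000 -> fresh
Step 1: SEND seq=7038 -> fresh
Step 2: SEND seq=7115 -> fresh
Step 3: SEND seq=7000 -> retransmit

Answer: 3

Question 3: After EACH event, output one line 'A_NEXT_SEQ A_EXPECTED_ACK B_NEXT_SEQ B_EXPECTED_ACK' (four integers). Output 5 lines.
1000 7000 7038 1000
1000 7000 7115 1000
1000 7000 7151 1000
1000 7151 7151 1000
1000 7151 7151 1000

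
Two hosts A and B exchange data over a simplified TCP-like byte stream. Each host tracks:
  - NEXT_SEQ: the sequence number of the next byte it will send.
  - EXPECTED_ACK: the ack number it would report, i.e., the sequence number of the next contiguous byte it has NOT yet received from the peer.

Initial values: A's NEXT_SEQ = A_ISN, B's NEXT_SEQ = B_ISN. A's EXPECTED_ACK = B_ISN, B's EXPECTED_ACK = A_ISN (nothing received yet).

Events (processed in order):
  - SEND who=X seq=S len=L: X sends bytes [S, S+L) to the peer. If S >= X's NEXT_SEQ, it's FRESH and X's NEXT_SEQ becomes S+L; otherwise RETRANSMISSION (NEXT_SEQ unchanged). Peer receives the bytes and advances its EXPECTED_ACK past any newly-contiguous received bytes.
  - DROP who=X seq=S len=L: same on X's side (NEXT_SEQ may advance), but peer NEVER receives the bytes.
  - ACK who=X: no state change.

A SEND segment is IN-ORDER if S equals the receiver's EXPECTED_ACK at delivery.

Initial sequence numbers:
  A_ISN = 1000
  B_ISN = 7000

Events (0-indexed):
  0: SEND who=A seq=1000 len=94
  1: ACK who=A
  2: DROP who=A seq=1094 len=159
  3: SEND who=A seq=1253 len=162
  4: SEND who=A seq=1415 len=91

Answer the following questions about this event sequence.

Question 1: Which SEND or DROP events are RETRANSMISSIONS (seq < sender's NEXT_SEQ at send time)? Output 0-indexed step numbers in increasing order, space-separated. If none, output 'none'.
Step 0: SEND seq=1000 -> fresh
Step 2: DROP seq=1094 -> fresh
Step 3: SEND seq=1253 -> fresh
Step 4: SEND seq=1415 -> fresh

Answer: none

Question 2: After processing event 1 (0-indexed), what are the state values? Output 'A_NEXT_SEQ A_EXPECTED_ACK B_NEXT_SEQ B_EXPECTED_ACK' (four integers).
After event 0: A_seq=1094 A_ack=7000 B_seq=7000 B_ack=1094
After event 1: A_seq=1094 A_ack=7000 B_seq=7000 B_ack=1094

1094 7000 7000 1094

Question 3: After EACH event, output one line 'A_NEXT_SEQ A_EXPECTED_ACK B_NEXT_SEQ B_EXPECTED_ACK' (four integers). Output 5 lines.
1094 7000 7000 1094
1094 7000 7000 1094
1253 7000 7000 1094
1415 7000 7000 1094
1506 7000 7000 1094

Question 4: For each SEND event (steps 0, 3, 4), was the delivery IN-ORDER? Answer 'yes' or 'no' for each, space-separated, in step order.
Step 0: SEND seq=1000 -> in-order
Step 3: SEND seq=1253 -> out-of-order
Step 4: SEND seq=1415 -> out-of-order

Answer: yes no no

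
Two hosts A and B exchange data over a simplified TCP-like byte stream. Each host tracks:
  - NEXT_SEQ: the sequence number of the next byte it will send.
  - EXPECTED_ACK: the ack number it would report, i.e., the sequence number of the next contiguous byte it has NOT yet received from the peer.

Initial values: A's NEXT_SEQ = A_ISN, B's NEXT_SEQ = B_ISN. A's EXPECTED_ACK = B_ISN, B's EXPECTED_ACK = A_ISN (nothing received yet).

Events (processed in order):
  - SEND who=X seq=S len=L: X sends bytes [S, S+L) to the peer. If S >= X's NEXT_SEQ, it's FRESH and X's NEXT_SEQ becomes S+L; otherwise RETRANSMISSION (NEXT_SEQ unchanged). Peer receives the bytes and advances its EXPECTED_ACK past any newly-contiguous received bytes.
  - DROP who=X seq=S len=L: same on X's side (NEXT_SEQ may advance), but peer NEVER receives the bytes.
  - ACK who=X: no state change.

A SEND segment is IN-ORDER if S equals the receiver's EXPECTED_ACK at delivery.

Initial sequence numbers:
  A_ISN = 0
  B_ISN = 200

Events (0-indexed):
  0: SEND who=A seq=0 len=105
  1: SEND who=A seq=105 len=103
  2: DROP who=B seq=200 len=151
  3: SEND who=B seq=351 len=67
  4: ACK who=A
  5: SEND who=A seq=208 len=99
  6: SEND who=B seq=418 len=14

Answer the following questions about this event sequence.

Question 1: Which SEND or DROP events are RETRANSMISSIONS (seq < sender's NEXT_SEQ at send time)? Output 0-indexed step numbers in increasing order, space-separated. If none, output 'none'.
Step 0: SEND seq=0 -> fresh
Step 1: SEND seq=105 -> fresh
Step 2: DROP seq=200 -> fresh
Step 3: SEND seq=351 -> fresh
Step 5: SEND seq=208 -> fresh
Step 6: SEND seq=418 -> fresh

Answer: none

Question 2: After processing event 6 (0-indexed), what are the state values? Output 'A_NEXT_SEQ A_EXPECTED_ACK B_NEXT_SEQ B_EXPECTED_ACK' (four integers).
After event 0: A_seq=105 A_ack=200 B_seq=200 B_ack=105
After event 1: A_seq=208 A_ack=200 B_seq=200 B_ack=208
After event 2: A_seq=208 A_ack=200 B_seq=351 B_ack=208
After event 3: A_seq=208 A_ack=200 B_seq=418 B_ack=208
After event 4: A_seq=208 A_ack=200 B_seq=418 B_ack=208
After event 5: A_seq=307 A_ack=200 B_seq=418 B_ack=307
After event 6: A_seq=307 A_ack=200 B_seq=432 B_ack=307

307 200 432 307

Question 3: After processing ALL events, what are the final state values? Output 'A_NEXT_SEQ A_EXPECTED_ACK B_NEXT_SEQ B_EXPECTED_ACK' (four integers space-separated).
Answer: 307 200 432 307

Derivation:
After event 0: A_seq=105 A_ack=200 B_seq=200 B_ack=105
After event 1: A_seq=208 A_ack=200 B_seq=200 B_ack=208
After event 2: A_seq=208 A_ack=200 B_seq=351 B_ack=208
After event 3: A_seq=208 A_ack=200 B_seq=418 B_ack=208
After event 4: A_seq=208 A_ack=200 B_seq=418 B_ack=208
After event 5: A_seq=307 A_ack=200 B_seq=418 B_ack=307
After event 6: A_seq=307 A_ack=200 B_seq=432 B_ack=307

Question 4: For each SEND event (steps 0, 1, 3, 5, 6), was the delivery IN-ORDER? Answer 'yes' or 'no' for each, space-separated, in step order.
Answer: yes yes no yes no

Derivation:
Step 0: SEND seq=0 -> in-order
Step 1: SEND seq=105 -> in-order
Step 3: SEND seq=351 -> out-of-order
Step 5: SEND seq=208 -> in-order
Step 6: SEND seq=418 -> out-of-order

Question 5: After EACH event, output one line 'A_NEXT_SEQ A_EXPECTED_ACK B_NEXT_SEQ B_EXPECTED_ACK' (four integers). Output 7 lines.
105 200 200 105
208 200 200 208
208 200 351 208
208 200 418 208
208 200 418 208
307 200 418 307
307 200 432 307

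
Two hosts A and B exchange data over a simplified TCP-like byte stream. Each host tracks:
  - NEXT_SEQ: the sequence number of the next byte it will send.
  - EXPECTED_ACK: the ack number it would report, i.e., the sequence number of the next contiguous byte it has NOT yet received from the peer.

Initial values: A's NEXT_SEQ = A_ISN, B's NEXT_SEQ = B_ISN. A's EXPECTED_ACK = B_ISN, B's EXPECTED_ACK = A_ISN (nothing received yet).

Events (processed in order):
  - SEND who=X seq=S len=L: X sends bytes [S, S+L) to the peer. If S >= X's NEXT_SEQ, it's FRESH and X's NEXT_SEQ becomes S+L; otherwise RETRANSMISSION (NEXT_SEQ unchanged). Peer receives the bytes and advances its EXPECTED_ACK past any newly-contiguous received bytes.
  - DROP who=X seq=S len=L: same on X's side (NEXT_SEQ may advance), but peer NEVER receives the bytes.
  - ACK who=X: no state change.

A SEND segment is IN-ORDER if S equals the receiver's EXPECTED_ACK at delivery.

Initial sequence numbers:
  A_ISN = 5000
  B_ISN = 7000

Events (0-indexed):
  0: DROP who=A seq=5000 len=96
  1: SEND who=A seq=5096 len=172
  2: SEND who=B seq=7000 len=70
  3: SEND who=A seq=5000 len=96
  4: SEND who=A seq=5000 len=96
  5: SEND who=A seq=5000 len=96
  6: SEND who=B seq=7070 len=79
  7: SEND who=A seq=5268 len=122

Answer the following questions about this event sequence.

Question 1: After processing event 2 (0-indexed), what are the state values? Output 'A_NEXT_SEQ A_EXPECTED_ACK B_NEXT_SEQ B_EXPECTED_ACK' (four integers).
After event 0: A_seq=5096 A_ack=7000 B_seq=7000 B_ack=5000
After event 1: A_seq=5268 A_ack=7000 B_seq=7000 B_ack=5000
After event 2: A_seq=5268 A_ack=7070 B_seq=7070 B_ack=5000

5268 7070 7070 5000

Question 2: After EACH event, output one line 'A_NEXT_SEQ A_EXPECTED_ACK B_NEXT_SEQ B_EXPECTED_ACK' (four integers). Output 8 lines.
5096 7000 7000 5000
5268 7000 7000 5000
5268 7070 7070 5000
5268 7070 7070 5268
5268 7070 7070 5268
5268 7070 7070 5268
5268 7149 7149 5268
5390 7149 7149 5390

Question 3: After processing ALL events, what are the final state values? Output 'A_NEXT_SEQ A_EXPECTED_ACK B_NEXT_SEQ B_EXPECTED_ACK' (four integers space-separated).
After event 0: A_seq=5096 A_ack=7000 B_seq=7000 B_ack=5000
After event 1: A_seq=5268 A_ack=7000 B_seq=7000 B_ack=5000
After event 2: A_seq=5268 A_ack=7070 B_seq=7070 B_ack=5000
After event 3: A_seq=5268 A_ack=7070 B_seq=7070 B_ack=5268
After event 4: A_seq=5268 A_ack=7070 B_seq=7070 B_ack=5268
After event 5: A_seq=5268 A_ack=7070 B_seq=7070 B_ack=5268
After event 6: A_seq=5268 A_ack=7149 B_seq=7149 B_ack=5268
After event 7: A_seq=5390 A_ack=7149 B_seq=7149 B_ack=5390

Answer: 5390 7149 7149 5390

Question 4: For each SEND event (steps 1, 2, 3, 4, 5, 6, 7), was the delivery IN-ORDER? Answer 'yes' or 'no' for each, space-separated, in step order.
Answer: no yes yes no no yes yes

Derivation:
Step 1: SEND seq=5096 -> out-of-order
Step 2: SEND seq=7000 -> in-order
Step 3: SEND seq=5000 -> in-order
Step 4: SEND seq=5000 -> out-of-order
Step 5: SEND seq=5000 -> out-of-order
Step 6: SEND seq=7070 -> in-order
Step 7: SEND seq=5268 -> in-order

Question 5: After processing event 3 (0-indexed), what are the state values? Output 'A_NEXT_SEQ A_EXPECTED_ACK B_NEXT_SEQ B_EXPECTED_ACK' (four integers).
After event 0: A_seq=5096 A_ack=7000 B_seq=7000 B_ack=5000
After event 1: A_seq=5268 A_ack=7000 B_seq=7000 B_ack=5000
After event 2: A_seq=5268 A_ack=7070 B_seq=7070 B_ack=5000
After event 3: A_seq=5268 A_ack=7070 B_seq=7070 B_ack=5268

5268 7070 7070 5268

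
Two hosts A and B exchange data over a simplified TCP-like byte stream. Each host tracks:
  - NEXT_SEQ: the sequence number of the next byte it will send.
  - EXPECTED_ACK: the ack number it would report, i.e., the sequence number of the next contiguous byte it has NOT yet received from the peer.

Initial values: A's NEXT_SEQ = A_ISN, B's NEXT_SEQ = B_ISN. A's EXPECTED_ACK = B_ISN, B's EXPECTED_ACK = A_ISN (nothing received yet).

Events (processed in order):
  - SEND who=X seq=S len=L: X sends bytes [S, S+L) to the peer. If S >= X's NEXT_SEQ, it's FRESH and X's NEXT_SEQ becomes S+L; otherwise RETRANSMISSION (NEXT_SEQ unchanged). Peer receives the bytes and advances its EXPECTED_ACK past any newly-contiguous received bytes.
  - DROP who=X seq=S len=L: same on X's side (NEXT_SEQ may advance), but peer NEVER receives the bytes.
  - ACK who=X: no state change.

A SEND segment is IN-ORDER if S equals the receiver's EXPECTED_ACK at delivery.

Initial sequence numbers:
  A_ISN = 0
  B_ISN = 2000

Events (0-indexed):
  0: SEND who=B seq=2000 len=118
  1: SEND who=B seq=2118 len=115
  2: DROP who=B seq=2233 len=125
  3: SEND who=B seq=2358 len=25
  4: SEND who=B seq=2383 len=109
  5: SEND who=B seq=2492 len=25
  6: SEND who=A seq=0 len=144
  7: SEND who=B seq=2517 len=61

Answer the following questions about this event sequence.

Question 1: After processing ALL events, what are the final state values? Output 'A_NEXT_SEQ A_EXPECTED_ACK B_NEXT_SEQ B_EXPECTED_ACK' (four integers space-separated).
Answer: 144 2233 2578 144

Derivation:
After event 0: A_seq=0 A_ack=2118 B_seq=2118 B_ack=0
After event 1: A_seq=0 A_ack=2233 B_seq=2233 B_ack=0
After event 2: A_seq=0 A_ack=2233 B_seq=2358 B_ack=0
After event 3: A_seq=0 A_ack=2233 B_seq=2383 B_ack=0
After event 4: A_seq=0 A_ack=2233 B_seq=2492 B_ack=0
After event 5: A_seq=0 A_ack=2233 B_seq=2517 B_ack=0
After event 6: A_seq=144 A_ack=2233 B_seq=2517 B_ack=144
After event 7: A_seq=144 A_ack=2233 B_seq=2578 B_ack=144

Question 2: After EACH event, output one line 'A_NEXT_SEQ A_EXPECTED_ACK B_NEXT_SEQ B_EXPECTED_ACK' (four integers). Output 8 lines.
0 2118 2118 0
0 2233 2233 0
0 2233 2358 0
0 2233 2383 0
0 2233 2492 0
0 2233 2517 0
144 2233 2517 144
144 2233 2578 144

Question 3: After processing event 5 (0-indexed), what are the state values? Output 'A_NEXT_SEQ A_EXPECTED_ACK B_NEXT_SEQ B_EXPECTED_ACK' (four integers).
After event 0: A_seq=0 A_ack=2118 B_seq=2118 B_ack=0
After event 1: A_seq=0 A_ack=2233 B_seq=2233 B_ack=0
After event 2: A_seq=0 A_ack=2233 B_seq=2358 B_ack=0
After event 3: A_seq=0 A_ack=2233 B_seq=2383 B_ack=0
After event 4: A_seq=0 A_ack=2233 B_seq=2492 B_ack=0
After event 5: A_seq=0 A_ack=2233 B_seq=2517 B_ack=0

0 2233 2517 0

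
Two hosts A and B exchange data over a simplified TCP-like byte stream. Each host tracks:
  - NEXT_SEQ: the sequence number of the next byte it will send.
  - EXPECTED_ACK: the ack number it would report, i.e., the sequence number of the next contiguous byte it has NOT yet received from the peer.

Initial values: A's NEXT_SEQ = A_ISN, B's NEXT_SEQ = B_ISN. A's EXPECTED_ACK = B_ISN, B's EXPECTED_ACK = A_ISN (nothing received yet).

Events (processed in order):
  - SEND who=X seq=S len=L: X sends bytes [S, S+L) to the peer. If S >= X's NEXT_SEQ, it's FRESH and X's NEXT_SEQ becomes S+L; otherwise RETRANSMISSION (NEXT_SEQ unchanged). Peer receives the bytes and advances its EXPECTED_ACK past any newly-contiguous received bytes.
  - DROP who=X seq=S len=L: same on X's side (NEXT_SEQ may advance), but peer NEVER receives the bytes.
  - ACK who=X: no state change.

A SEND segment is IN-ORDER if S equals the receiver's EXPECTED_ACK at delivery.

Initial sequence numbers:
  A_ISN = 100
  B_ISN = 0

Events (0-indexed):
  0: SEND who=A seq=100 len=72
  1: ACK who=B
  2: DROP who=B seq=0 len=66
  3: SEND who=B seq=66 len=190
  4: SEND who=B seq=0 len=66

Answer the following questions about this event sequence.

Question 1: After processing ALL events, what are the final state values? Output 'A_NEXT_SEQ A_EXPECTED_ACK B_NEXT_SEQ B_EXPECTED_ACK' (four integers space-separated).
After event 0: A_seq=172 A_ack=0 B_seq=0 B_ack=172
After event 1: A_seq=172 A_ack=0 B_seq=0 B_ack=172
After event 2: A_seq=172 A_ack=0 B_seq=66 B_ack=172
After event 3: A_seq=172 A_ack=0 B_seq=256 B_ack=172
After event 4: A_seq=172 A_ack=256 B_seq=256 B_ack=172

Answer: 172 256 256 172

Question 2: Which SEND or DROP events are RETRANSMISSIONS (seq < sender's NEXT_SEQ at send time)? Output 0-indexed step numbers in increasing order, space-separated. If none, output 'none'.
Answer: 4

Derivation:
Step 0: SEND seq=100 -> fresh
Step 2: DROP seq=0 -> fresh
Step 3: SEND seq=66 -> fresh
Step 4: SEND seq=0 -> retransmit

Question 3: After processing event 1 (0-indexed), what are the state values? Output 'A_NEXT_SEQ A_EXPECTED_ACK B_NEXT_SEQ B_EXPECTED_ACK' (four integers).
After event 0: A_seq=172 A_ack=0 B_seq=0 B_ack=172
After event 1: A_seq=172 A_ack=0 B_seq=0 B_ack=172

172 0 0 172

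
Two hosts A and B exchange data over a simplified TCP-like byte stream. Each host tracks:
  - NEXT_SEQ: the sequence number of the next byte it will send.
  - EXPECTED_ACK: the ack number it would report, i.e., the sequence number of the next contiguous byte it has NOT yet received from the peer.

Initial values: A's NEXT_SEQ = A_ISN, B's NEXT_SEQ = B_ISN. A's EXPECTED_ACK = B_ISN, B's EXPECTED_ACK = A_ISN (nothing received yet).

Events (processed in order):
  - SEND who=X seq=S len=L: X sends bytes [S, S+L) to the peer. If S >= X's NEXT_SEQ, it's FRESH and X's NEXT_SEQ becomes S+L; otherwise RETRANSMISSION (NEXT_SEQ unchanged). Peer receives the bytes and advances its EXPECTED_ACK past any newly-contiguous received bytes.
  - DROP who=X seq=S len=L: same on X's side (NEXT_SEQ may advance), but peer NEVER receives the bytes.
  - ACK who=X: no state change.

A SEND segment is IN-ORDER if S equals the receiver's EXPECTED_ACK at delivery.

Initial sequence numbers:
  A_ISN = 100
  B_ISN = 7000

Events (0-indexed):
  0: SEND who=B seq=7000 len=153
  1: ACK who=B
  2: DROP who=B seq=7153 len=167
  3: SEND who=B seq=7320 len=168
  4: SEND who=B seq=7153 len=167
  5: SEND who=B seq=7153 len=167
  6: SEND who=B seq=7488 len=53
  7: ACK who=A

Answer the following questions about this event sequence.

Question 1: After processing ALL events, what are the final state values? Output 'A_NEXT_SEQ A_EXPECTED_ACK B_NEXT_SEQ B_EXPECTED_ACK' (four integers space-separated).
Answer: 100 7541 7541 100

Derivation:
After event 0: A_seq=100 A_ack=7153 B_seq=7153 B_ack=100
After event 1: A_seq=100 A_ack=7153 B_seq=7153 B_ack=100
After event 2: A_seq=100 A_ack=7153 B_seq=7320 B_ack=100
After event 3: A_seq=100 A_ack=7153 B_seq=7488 B_ack=100
After event 4: A_seq=100 A_ack=7488 B_seq=7488 B_ack=100
After event 5: A_seq=100 A_ack=7488 B_seq=7488 B_ack=100
After event 6: A_seq=100 A_ack=7541 B_seq=7541 B_ack=100
After event 7: A_seq=100 A_ack=7541 B_seq=7541 B_ack=100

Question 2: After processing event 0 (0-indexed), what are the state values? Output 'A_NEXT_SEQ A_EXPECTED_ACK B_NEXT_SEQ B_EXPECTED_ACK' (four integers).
After event 0: A_seq=100 A_ack=7153 B_seq=7153 B_ack=100

100 7153 7153 100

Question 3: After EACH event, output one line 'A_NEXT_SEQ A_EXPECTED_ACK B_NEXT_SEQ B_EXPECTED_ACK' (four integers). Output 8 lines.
100 7153 7153 100
100 7153 7153 100
100 7153 7320 100
100 7153 7488 100
100 7488 7488 100
100 7488 7488 100
100 7541 7541 100
100 7541 7541 100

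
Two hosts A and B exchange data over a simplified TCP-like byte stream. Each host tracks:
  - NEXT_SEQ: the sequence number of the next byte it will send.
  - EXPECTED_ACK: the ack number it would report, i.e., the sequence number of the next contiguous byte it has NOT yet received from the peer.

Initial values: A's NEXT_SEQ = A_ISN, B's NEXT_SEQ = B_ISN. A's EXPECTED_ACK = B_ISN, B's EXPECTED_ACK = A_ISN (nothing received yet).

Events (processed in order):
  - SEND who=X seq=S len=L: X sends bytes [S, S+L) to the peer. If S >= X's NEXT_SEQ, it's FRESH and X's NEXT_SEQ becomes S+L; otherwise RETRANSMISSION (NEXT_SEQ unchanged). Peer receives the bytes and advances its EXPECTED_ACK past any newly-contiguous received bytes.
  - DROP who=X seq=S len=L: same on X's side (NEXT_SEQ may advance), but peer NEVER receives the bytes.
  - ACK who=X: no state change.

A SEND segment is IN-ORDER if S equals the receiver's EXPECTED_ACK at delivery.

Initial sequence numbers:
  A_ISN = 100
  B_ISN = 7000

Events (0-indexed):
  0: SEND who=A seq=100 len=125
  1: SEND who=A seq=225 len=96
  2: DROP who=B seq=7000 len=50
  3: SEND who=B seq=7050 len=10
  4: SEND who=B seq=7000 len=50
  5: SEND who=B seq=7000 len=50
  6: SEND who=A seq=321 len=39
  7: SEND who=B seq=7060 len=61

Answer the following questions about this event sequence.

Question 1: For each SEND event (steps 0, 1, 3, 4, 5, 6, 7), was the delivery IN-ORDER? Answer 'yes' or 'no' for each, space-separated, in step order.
Step 0: SEND seq=100 -> in-order
Step 1: SEND seq=225 -> in-order
Step 3: SEND seq=7050 -> out-of-order
Step 4: SEND seq=7000 -> in-order
Step 5: SEND seq=7000 -> out-of-order
Step 6: SEND seq=321 -> in-order
Step 7: SEND seq=7060 -> in-order

Answer: yes yes no yes no yes yes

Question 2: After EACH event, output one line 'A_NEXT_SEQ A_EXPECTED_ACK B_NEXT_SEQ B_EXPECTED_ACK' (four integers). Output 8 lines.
225 7000 7000 225
321 7000 7000 321
321 7000 7050 321
321 7000 7060 321
321 7060 7060 321
321 7060 7060 321
360 7060 7060 360
360 7121 7121 360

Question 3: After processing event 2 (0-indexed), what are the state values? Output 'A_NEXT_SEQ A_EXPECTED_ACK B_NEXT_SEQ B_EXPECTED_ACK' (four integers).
After event 0: A_seq=225 A_ack=7000 B_seq=7000 B_ack=225
After event 1: A_seq=321 A_ack=7000 B_seq=7000 B_ack=321
After event 2: A_seq=321 A_ack=7000 B_seq=7050 B_ack=321

321 7000 7050 321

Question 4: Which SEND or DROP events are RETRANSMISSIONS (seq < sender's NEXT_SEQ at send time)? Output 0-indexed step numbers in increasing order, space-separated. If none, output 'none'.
Step 0: SEND seq=100 -> fresh
Step 1: SEND seq=225 -> fresh
Step 2: DROP seq=7000 -> fresh
Step 3: SEND seq=7050 -> fresh
Step 4: SEND seq=7000 -> retransmit
Step 5: SEND seq=7000 -> retransmit
Step 6: SEND seq=321 -> fresh
Step 7: SEND seq=7060 -> fresh

Answer: 4 5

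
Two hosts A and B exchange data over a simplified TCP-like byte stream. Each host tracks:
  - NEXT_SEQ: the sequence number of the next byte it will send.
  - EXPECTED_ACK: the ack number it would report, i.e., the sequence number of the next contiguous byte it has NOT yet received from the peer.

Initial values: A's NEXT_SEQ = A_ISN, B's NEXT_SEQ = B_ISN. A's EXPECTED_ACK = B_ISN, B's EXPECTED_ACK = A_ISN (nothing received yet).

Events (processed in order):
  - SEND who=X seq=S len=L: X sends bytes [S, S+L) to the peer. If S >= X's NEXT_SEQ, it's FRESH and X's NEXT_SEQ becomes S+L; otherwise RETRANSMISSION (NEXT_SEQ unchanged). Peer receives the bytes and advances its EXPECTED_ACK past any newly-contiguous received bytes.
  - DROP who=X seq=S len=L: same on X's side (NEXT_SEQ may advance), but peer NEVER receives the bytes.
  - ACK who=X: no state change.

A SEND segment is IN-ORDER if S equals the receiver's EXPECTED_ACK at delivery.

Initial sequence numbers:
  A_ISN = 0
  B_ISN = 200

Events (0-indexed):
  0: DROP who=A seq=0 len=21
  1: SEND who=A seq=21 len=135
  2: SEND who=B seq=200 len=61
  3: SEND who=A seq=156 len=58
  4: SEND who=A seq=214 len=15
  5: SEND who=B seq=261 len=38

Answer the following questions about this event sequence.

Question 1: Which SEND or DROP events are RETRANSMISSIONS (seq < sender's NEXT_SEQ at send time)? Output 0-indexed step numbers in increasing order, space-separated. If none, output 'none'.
Answer: none

Derivation:
Step 0: DROP seq=0 -> fresh
Step 1: SEND seq=21 -> fresh
Step 2: SEND seq=200 -> fresh
Step 3: SEND seq=156 -> fresh
Step 4: SEND seq=214 -> fresh
Step 5: SEND seq=261 -> fresh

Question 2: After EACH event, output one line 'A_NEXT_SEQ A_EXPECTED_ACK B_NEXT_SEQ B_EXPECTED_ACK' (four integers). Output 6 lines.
21 200 200 0
156 200 200 0
156 261 261 0
214 261 261 0
229 261 261 0
229 299 299 0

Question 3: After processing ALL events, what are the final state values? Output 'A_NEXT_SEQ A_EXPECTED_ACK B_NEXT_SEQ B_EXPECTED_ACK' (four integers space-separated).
After event 0: A_seq=21 A_ack=200 B_seq=200 B_ack=0
After event 1: A_seq=156 A_ack=200 B_seq=200 B_ack=0
After event 2: A_seq=156 A_ack=261 B_seq=261 B_ack=0
After event 3: A_seq=214 A_ack=261 B_seq=261 B_ack=0
After event 4: A_seq=229 A_ack=261 B_seq=261 B_ack=0
After event 5: A_seq=229 A_ack=299 B_seq=299 B_ack=0

Answer: 229 299 299 0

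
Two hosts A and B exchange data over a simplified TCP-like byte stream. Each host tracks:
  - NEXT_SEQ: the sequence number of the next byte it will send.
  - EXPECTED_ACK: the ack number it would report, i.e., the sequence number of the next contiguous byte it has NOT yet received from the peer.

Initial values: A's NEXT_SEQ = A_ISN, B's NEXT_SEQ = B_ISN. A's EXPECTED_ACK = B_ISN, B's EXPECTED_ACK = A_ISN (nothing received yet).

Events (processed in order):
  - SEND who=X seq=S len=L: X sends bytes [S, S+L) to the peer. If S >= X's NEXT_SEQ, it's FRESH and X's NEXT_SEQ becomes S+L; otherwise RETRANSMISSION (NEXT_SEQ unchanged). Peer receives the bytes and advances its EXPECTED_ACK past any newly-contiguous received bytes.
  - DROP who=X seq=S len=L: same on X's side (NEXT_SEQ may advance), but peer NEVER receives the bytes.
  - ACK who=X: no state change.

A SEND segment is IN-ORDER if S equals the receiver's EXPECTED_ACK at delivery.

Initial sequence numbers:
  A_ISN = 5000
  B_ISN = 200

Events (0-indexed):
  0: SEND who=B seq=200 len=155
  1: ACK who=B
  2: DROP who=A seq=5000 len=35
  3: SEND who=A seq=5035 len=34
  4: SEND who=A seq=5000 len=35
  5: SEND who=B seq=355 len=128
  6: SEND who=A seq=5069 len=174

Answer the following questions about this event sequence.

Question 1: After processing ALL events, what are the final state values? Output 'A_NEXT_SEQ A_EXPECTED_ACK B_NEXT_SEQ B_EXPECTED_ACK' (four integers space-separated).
After event 0: A_seq=5000 A_ack=355 B_seq=355 B_ack=5000
After event 1: A_seq=5000 A_ack=355 B_seq=355 B_ack=5000
After event 2: A_seq=5035 A_ack=355 B_seq=355 B_ack=5000
After event 3: A_seq=5069 A_ack=355 B_seq=355 B_ack=5000
After event 4: A_seq=5069 A_ack=355 B_seq=355 B_ack=5069
After event 5: A_seq=5069 A_ack=483 B_seq=483 B_ack=5069
After event 6: A_seq=5243 A_ack=483 B_seq=483 B_ack=5243

Answer: 5243 483 483 5243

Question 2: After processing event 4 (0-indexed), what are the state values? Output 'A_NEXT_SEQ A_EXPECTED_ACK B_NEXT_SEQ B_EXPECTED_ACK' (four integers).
After event 0: A_seq=5000 A_ack=355 B_seq=355 B_ack=5000
After event 1: A_seq=5000 A_ack=355 B_seq=355 B_ack=5000
After event 2: A_seq=5035 A_ack=355 B_seq=355 B_ack=5000
After event 3: A_seq=5069 A_ack=355 B_seq=355 B_ack=5000
After event 4: A_seq=5069 A_ack=355 B_seq=355 B_ack=5069

5069 355 355 5069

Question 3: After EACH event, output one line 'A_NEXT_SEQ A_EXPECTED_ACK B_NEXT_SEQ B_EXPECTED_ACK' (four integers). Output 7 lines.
5000 355 355 5000
5000 355 355 5000
5035 355 355 5000
5069 355 355 5000
5069 355 355 5069
5069 483 483 5069
5243 483 483 5243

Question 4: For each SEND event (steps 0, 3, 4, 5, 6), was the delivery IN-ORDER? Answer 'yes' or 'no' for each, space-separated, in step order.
Step 0: SEND seq=200 -> in-order
Step 3: SEND seq=5035 -> out-of-order
Step 4: SEND seq=5000 -> in-order
Step 5: SEND seq=355 -> in-order
Step 6: SEND seq=5069 -> in-order

Answer: yes no yes yes yes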